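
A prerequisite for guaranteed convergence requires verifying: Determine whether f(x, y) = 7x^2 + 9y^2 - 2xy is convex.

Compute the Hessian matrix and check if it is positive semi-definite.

f(x,y) = 7x^2 + 9y^2 - 2xy
Hessian H = [[14, -2], [-2, 18]]
trace(H) = 32, det(H) = 248
Eigenvalues: (32 +/- sqrt(32)) / 2 = 18.83, 13.17
Since both eigenvalues > 0, f is convex.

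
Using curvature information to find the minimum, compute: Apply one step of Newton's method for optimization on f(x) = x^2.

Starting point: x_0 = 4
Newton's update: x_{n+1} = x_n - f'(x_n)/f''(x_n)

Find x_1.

f(x) = x^2
f'(x) = 2x + (0), f''(x) = 2
Newton step: x_1 = x_0 - f'(x_0)/f''(x_0)
f'(4) = 8
x_1 = 4 - 8/2 = 0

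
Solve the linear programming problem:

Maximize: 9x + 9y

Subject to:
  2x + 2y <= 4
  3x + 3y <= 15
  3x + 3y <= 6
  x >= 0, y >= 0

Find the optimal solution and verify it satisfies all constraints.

Feasible vertices: (0, 0), (0, 2), (2, 0)
Objective 9x + 9y at each vertex:
  (0, 0): 0
  (0, 2): 18
  (2, 0): 18
Maximum is 18 at (0, 2).
Verify constraints at (x, y) = (0, 2):
  2*0 + 2*2 = 4 <= 4 (active)
  3*0 + 3*2 = 6 <= 15
  3*0 + 3*2 = 6 <= 6 (active)
  x = 0 >= 0, y = 2 >= 0. All constraints satisfied.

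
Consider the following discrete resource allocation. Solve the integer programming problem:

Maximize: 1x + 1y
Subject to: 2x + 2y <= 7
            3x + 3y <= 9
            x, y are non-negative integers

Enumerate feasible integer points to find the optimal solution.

Constraint 1: 2x + 2y <= 7
Constraint 2: 3x + 3y <= 9
Feasible x range (need y >= 0): 0 <= x <= min(7/2, 9/3) => x in {0, ..., 3}.
Enumerate feasible integer points row by row (the coefficient of y is 1 > 0, so for each x the largest feasible y gives the best value):
  x = 0: y <= min((7 - 2*0)/2, (9 - 3*0)/3) => y in {0, ..., 3}; best 1*0 + 1*3 = 3
  x = 1: y <= min((7 - 2*1)/2, (9 - 3*1)/3) => y in {0, ..., 2}; best 1*1 + 1*2 = 3
  x = 2: y <= min((7 - 2*2)/2, (9 - 3*2)/3) => y in {0, ..., 1}; best 1*2 + 1*1 = 3
  x = 3: y <= min((7 - 2*3)/2, (9 - 3*3)/3) => y in {0}; best 1*3 + 1*0 = 3
The maximum 1x + 1y = 3 is achieved at x = 0, y = 3.
(The same value 3 is also attained at (1, 2), (2, 1), (3, 0).)
Check: 2*0 + 2*3 = 6 <= 7 and 3*0 + 3*3 = 9 <= 9.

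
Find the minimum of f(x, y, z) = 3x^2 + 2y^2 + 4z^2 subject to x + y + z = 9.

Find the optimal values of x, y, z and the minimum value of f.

Using Lagrange multipliers on f = 3x^2 + 2y^2 + 4z^2 with constraint x + y + z = 9:
Conditions: 2*3*x = lambda, 2*2*y = lambda, 2*4*z = lambda
So x = lambda/6, y = lambda/4, z = lambda/8
Substituting into constraint: lambda * (13/24) = 9
lambda = 216/13
x = 36/13, y = 54/13, z = 27/13
Minimum value = 972/13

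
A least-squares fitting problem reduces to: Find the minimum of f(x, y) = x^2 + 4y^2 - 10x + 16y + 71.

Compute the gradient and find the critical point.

f(x,y) = x^2 + 4y^2 - 10x + 16y + 71
df/dx = 2x + (-10) = 0  =>  x = 5
df/dy = 8y + (16) = 0  =>  y = -2
f(5, -2) = 1*(5)^2 + 4*(-2)^2 + -10*(5) + 16*(-2) + 71 = 30
Hessian is diagonal with entries 2, 8 > 0, so this is a minimum.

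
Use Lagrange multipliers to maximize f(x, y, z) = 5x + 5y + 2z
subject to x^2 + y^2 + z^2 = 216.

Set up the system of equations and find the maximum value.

Lagrange conditions: 5 = 2*lambda*x, 5 = 2*lambda*y, 2 = 2*lambda*z
So x:5 = y:5 = z:2, i.e. x = 5t, y = 5t, z = 2t
Constraint: t^2*(5^2 + 5^2 + 2^2) = 216
  t^2 * 54 = 216  =>  t = sqrt(4)
Maximum = 5*5t + 5*5t + 2*2t = 54*sqrt(4) = 108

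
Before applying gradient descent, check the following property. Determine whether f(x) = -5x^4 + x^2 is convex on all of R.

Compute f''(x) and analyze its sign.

f(x) = -5x^4 + x^2
f'(x) = -20x^3 + 2x
f''(x) = -60x^2 + 2
f''(x) = -60x^2 + 2 -> -inf as |x| -> inf
Therefore, f is not globally convex on R.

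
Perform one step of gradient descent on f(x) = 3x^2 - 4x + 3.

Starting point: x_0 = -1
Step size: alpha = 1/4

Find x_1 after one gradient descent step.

f(x) = 3x^2 - 4x + 3
f'(x) = 6x - 4
f'(-1) = 6*-1 + (-4) = -10
x_1 = x_0 - alpha * f'(x_0) = -1 - 1/4 * -10 = 3/2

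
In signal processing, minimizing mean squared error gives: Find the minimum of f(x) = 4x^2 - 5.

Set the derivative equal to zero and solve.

f(x) = 4x^2 - 5
f'(x) = 8x + (0) = 0
x = 0/8 = 0
f(0) = -5
Since f''(x) = 8 > 0, this is a minimum.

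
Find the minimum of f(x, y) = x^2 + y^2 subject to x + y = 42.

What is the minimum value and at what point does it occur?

Substitute y = 42 - x into f(x,y) = x^2 + y^2:
g(x) = x^2 + (42 - x)^2 = 2x^2 - 84x + 1764
g'(x) = 4x - 84 = 0  =>  x = 21
y = 42 - 21 = 21
Minimum value = 21^2 + 21^2 = 882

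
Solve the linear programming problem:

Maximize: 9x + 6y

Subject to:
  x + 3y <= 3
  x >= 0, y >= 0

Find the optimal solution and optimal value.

The feasible region has vertices at [(0, 0), (3, 0), (0, 1)].
Checking objective 9x + 6y at each vertex:
  (0, 0): 9*0 + 6*0 = 0
  (3, 0): 9*3 + 6*0 = 27
  (0, 1): 9*0 + 6*1 = 6
Maximum is 27 at (3, 0).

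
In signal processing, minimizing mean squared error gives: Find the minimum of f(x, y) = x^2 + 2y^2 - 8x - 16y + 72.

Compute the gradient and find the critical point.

f(x,y) = x^2 + 2y^2 - 8x - 16y + 72
df/dx = 2x + (-8) = 0  =>  x = 4
df/dy = 4y + (-16) = 0  =>  y = 4
f(4, 4) = 1*(4)^2 + 2*(4)^2 + -8*(4) + -16*(4) + 72 = 24
Hessian is diagonal with entries 2, 4 > 0, so this is a minimum.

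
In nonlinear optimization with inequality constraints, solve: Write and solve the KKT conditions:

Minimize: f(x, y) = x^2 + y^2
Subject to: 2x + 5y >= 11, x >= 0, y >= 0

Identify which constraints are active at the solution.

KKT conditions for min x^2 + y^2 s.t. 2x + 5y >= 11, x >= 0, y >= 0:
Stationarity: 2x = mu*2 + mu_x, 2y = mu*5 + mu_y, with mu, mu_x, mu_y >= 0
Complementary slackness: mu*(2x + 5y - 11) = 0, mu_x*x = 0, mu_y*y = 0
(0, 0) is infeasible (2*0 + 5*0 < 11), so if mu = 0 stationarity would force x = mu_x/2 >= 0, y = mu_y/2 >= 0 with mu_x*x = mu_y*y = 0, i.e. x = y = 0: contradiction. Hence mu > 0 and 2x + 5y = 11 is active.
Try x > 0, y > 0 (so mu_x = mu_y = 0): x = 2*mu/2, y = 5*mu/2
Substitute: 2*(2*mu/2) + 5*(5*mu/2) = 11
  mu*29/2 = 11 => mu = 22/29
x* = 22/29 > 0, y* = 55/29 > 0, consistent with mu_x = mu_y = 0.
f is convex and the constraints are linear, so this KKT point is the global minimum.
f* = 121/29
Active constraints: 2x + 5y >= 11 (holds with equality, mu = 22/29 > 0); x >= 0 and y >= 0 are inactive (mu_x = mu_y = 0).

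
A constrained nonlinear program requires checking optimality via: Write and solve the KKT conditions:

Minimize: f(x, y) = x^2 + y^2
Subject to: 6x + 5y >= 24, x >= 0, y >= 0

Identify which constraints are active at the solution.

KKT conditions for min x^2 + y^2 s.t. 6x + 5y >= 24, x >= 0, y >= 0:
Stationarity: 2x = mu*6 + mu_x, 2y = mu*5 + mu_y, with mu, mu_x, mu_y >= 0
Complementary slackness: mu*(6x + 5y - 24) = 0, mu_x*x = 0, mu_y*y = 0
(0, 0) is infeasible (6*0 + 5*0 < 24), so if mu = 0 stationarity would force x = mu_x/2 >= 0, y = mu_y/2 >= 0 with mu_x*x = mu_y*y = 0, i.e. x = y = 0: contradiction. Hence mu > 0 and 6x + 5y = 24 is active.
Try x > 0, y > 0 (so mu_x = mu_y = 0): x = 6*mu/2, y = 5*mu/2
Substitute: 6*(6*mu/2) + 5*(5*mu/2) = 24
  mu*61/2 = 24 => mu = 48/61
x* = 144/61 > 0, y* = 120/61 > 0, consistent with mu_x = mu_y = 0.
f is convex and the constraints are linear, so this KKT point is the global minimum.
f* = 576/61
Active constraints: 6x + 5y >= 24 (holds with equality, mu = 48/61 > 0); x >= 0 and y >= 0 are inactive (mu_x = mu_y = 0).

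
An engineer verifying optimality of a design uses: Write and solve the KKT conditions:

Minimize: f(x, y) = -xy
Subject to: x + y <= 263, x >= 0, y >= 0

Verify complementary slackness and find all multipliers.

Problem: min -xy s.t. x + y <= 263 (multiplier lambda), x >= 0 (mu_x), y >= 0 (mu_y)
KKT stationarity: -y + lambda - mu_x = 0, -x + lambda - mu_y = 0, with lambda, mu_x, mu_y >= 0
Complementary slackness: lambda*(x + y - 263) = 0, mu_x*x = 0, mu_y*y = 0
If lambda = 0: y = -mu_x <= 0 and x = -mu_y <= 0 force x = y = 0 with f = 0; but x = y = 263/2 is feasible with f = -69169/4 < 0, so this is not the minimum. Hence lambda > 0 and x + y = 263.
Try x > 0, y > 0 (so mu_x = mu_y = 0): y = lambda, x = lambda => x = y = lambda
x + y = 263 => 2*lambda = 263 => lambda = 263/2
x* = y* = 263/2 > 0, consistent with mu_x = mu_y = 0.
(Any feasible point with x = 0 or y = 0 has f = 0 > -69169/4, so the minimum is not on those boundaries.)
min(-xy) = -69169/4 (i.e. max xy = 69169/4)
Multipliers: lambda = 263/2, mu_x = 0, mu_y = 0
Complementary slackness: lambda*(x + y - 263) = 263/2*(263/2 + 263/2 - 263) = 0, mu_x*x = 0*263/2 = 0, mu_y*y = 0*263/2 = 0. Satisfied.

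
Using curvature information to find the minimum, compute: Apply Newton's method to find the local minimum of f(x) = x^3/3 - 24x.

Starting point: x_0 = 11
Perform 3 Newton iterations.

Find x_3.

f(x) = x^3/3 - 24x
f'(x) = x^2 - 24, f''(x) = 2x
Newton update: x_{n+1} = x_n - (x_n^2 - 24)/(2*x_n)
Step 1: x_0 = 11, f'=97, f''=22, x_1 = 145/22
Step 2: x_1 = 145/22, f'=9409/484, f''=145/11, x_2 = 32641/6380
Step 3: x_2 = 32641/6380, f'=88529281/40704400, f''=32641/3190, x_3 = 2042340481/416499160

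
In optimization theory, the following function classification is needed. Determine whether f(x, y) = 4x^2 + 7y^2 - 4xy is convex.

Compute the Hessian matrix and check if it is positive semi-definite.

f(x,y) = 4x^2 + 7y^2 - 4xy
Hessian H = [[8, -4], [-4, 14]]
trace(H) = 22, det(H) = 96
Eigenvalues: (22 +/- sqrt(100)) / 2 = 16, 6
Since both eigenvalues > 0, f is convex.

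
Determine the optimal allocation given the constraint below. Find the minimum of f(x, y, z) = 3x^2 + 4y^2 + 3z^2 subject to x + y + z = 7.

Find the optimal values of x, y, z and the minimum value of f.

Using Lagrange multipliers on f = 3x^2 + 4y^2 + 3z^2 with constraint x + y + z = 7:
Conditions: 2*3*x = lambda, 2*4*y = lambda, 2*3*z = lambda
So x = lambda/6, y = lambda/8, z = lambda/6
Substituting into constraint: lambda * (11/24) = 7
lambda = 168/11
x = 28/11, y = 21/11, z = 28/11
Minimum value = 588/11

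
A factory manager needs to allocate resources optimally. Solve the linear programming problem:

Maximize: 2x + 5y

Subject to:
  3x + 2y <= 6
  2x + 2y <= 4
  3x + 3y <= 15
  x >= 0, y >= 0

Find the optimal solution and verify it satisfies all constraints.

Feasible vertices: (0, 0), (0, 2), (2, 0)
Objective 2x + 5y at each vertex:
  (0, 0): 0
  (0, 2): 10
  (2, 0): 4
Maximum is 10 at (0, 2).
Verify constraints at (x, y) = (0, 2):
  3*0 + 2*2 = 4 <= 6
  2*0 + 2*2 = 4 <= 4 (active)
  3*0 + 3*2 = 6 <= 15
  x = 0 >= 0, y = 2 >= 0. All constraints satisfied.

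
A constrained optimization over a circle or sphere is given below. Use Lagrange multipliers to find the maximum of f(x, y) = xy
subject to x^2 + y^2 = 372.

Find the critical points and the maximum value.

Lagrange conditions: y = 2*lambda*x and x = 2*lambda*y
If x = 0 then y = 0, violating the constraint, so x, y != 0.
Dividing: y/x = x/y => x^2 = y^2 => y = x or y = -x
Constraint: 2x^2 = 372 => x^2 = 186 => x = +/-sqrt(186)
Critical points: (sqrt(186), sqrt(186)), (-sqrt(186), -sqrt(186)), (sqrt(186), -sqrt(186)), (-sqrt(186), sqrt(186))
  y = x:  xy = x^2 = 186  at (sqrt(186), sqrt(186)) and (-sqrt(186), -sqrt(186))
  y = -x: xy = -x^2 = -186 at (sqrt(186), -sqrt(186)) and (-sqrt(186), sqrt(186))
Maximum xy = 186 at (sqrt(186), sqrt(186)) and (-sqrt(186), -sqrt(186))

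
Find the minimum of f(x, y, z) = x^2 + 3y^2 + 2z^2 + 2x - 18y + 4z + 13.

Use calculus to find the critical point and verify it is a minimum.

f(x,y,z) = x^2 + 3y^2 + 2z^2 + 2x - 18y + 4z + 13
df/dx = 2x + (2) = 0 => x = -1
df/dy = 6y + (-18) = 0 => y = 3
df/dz = 4z + (4) = 0 => z = -1
f(-1,3,-1) = 1*(-1)^2 + 3*(3)^2 + 2*(-1)^2 + 2*(-1) + -18*(3) + 4*(-1) + 13 = -17
Hessian is diagonal with entries 2, 6, 4 > 0, confirmed minimum.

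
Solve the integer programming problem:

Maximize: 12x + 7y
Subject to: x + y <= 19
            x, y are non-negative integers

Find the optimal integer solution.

Objective: 12x + 7y, constraint: x + y <= 19
Coefficient of x is 12 >= coefficient of y is 7, so allocate the entire budget to x.
Optimal: x = 19, y = 0, value = 228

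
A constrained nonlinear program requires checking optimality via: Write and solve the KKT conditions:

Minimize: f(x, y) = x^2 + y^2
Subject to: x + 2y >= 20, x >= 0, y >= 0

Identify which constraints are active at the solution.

KKT conditions for min x^2 + y^2 s.t. 1x + 2y >= 20, x >= 0, y >= 0:
Stationarity: 2x = mu*1 + mu_x, 2y = mu*2 + mu_y, with mu, mu_x, mu_y >= 0
Complementary slackness: mu*(x + 2y - 20) = 0, mu_x*x = 0, mu_y*y = 0
(0, 0) is infeasible (1*0 + 2*0 < 20), so if mu = 0 stationarity would force x = mu_x/2 >= 0, y = mu_y/2 >= 0 with mu_x*x = mu_y*y = 0, i.e. x = y = 0: contradiction. Hence mu > 0 and x + 2y = 20 is active.
Try x > 0, y > 0 (so mu_x = mu_y = 0): x = 1*mu/2, y = 2*mu/2
Substitute: 1*(1*mu/2) + 2*(2*mu/2) = 20
  mu*5/2 = 20 => mu = 8
x* = 4 > 0, y* = 8 > 0, consistent with mu_x = mu_y = 0.
f is convex and the constraints are linear, so this KKT point is the global minimum.
f* = 80
Active constraints: x + 2y >= 20 (holds with equality, mu = 8 > 0); x >= 0 and y >= 0 are inactive (mu_x = mu_y = 0).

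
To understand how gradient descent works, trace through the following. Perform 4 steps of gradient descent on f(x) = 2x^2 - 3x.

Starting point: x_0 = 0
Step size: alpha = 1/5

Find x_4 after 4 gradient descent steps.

f(x) = 2x^2 - 3x, f'(x) = 4x + (-3)
Step 1: f'(0) = -3, x_1 = 0 - 1/5 * -3 = 3/5
Step 2: f'(3/5) = -3/5, x_2 = 3/5 - 1/5 * -3/5 = 18/25
Step 3: f'(18/25) = -3/25, x_3 = 18/25 - 1/5 * -3/25 = 93/125
Step 4: f'(93/125) = -3/125, x_4 = 93/125 - 1/5 * -3/125 = 468/625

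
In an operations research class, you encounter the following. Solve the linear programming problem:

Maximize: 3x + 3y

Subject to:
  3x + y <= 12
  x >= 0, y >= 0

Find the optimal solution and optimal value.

The feasible region has vertices at [(0, 0), (4, 0), (0, 12)].
Checking objective 3x + 3y at each vertex:
  (0, 0): 3*0 + 3*0 = 0
  (4, 0): 3*4 + 3*0 = 12
  (0, 12): 3*0 + 3*12 = 36
Maximum is 36 at (0, 12).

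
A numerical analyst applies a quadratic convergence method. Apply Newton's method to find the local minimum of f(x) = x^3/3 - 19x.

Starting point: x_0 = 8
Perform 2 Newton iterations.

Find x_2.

f(x) = x^3/3 - 19x
f'(x) = x^2 - 19, f''(x) = 2x
Newton update: x_{n+1} = x_n - (x_n^2 - 19)/(2*x_n)
Step 1: x_0 = 8, f'=45, f''=16, x_1 = 83/16
Step 2: x_1 = 83/16, f'=2025/256, f''=83/8, x_2 = 11753/2656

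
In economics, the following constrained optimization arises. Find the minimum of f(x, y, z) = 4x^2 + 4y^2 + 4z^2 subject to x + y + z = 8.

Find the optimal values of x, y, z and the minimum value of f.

Using Lagrange multipliers on f = 4x^2 + 4y^2 + 4z^2 with constraint x + y + z = 8:
Conditions: 2*4*x = lambda, 2*4*y = lambda, 2*4*z = lambda
So x = lambda/8, y = lambda/8, z = lambda/8
Substituting into constraint: lambda * (3/8) = 8
lambda = 64/3
x = 8/3, y = 8/3, z = 8/3
Minimum value = 256/3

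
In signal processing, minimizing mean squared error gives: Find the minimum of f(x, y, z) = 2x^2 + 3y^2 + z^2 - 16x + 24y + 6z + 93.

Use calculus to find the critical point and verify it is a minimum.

f(x,y,z) = 2x^2 + 3y^2 + z^2 - 16x + 24y + 6z + 93
df/dx = 4x + (-16) = 0 => x = 4
df/dy = 6y + (24) = 0 => y = -4
df/dz = 2z + (6) = 0 => z = -3
f(4,-4,-3) = 2*(4)^2 + 3*(-4)^2 + 1*(-3)^2 + -16*(4) + 24*(-4) + 6*(-3) + 93 = 4
Hessian is diagonal with entries 4, 6, 2 > 0, confirmed minimum.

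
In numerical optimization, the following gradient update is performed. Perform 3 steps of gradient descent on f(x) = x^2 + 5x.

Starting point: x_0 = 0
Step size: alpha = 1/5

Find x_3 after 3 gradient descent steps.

f(x) = x^2 + 5x, f'(x) = 2x + (5)
Step 1: f'(0) = 5, x_1 = 0 - 1/5 * 5 = -1
Step 2: f'(-1) = 3, x_2 = -1 - 1/5 * 3 = -8/5
Step 3: f'(-8/5) = 9/5, x_3 = -8/5 - 1/5 * 9/5 = -49/25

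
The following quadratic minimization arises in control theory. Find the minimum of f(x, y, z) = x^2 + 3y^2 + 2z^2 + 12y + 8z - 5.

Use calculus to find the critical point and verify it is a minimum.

f(x,y,z) = x^2 + 3y^2 + 2z^2 + 12y + 8z - 5
df/dx = 2x + (0) = 0 => x = 0
df/dy = 6y + (12) = 0 => y = -2
df/dz = 4z + (8) = 0 => z = -2
f(0,-2,-2) = 1*(0)^2 + 3*(-2)^2 + 2*(-2)^2 + 12*(-2) + 8*(-2) + -5 = -25
Hessian is diagonal with entries 2, 6, 4 > 0, confirmed minimum.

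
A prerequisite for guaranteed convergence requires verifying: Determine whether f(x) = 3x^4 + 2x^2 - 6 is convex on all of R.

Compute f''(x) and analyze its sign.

f(x) = 3x^4 + 2x^2 - 6
f'(x) = 12x^3 + 4x
f''(x) = 36x^2 + 4
f''(x) = 36x^2 + 4 >= 4 > 0 for all x
Therefore, f is convex on R.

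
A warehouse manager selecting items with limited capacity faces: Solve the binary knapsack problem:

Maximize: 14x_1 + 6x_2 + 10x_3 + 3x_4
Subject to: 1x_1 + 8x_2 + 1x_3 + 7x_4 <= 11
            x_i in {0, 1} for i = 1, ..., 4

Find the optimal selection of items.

Items: item 1 (v=14, w=1), item 2 (v=6, w=8), item 3 (v=10, w=1), item 4 (v=3, w=7)
Capacity: 11
Checking all 16 subsets (w = total weight, v = total value):
  {}: w = 0, v = 0
  {1}: w = 1, v = 14
  {2}: w = 8, v = 6
  {3}: w = 1, v = 10
  {4}: w = 7, v = 3
  {1, 2}: w = 9, v = 20
  {1, 3}: w = 2, v = 24
  {1, 4}: w = 8, v = 17
  {2, 3}: w = 9, v = 16
  {2, 4}: w = 15 > 11, infeasible
  {3, 4}: w = 8, v = 13
  {1, 2, 3}: w = 10, v = 30
  {1, 2, 4}: w = 16 > 11, infeasible
  {1, 3, 4}: w = 9, v = 27
  {2, 3, 4}: w = 16 > 11, infeasible
  {1, 2, 3, 4}: w = 17 > 11, infeasible
Best feasible subset: items [1, 2, 3]
Total weight: 10 <= 11, total value: 30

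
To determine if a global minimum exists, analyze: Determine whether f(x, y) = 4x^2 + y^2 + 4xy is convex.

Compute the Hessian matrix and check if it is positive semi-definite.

f(x,y) = 4x^2 + y^2 + 4xy
Hessian H = [[8, 4], [4, 2]]
trace(H) = 10, det(H) = 0
Eigenvalues: (10 +/- sqrt(100)) / 2 = 10, 0
Since both eigenvalues >= 0, f is convex.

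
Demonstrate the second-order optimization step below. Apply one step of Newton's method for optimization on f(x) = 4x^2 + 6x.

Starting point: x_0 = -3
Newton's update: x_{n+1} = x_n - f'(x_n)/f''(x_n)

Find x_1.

f(x) = 4x^2 + 6x
f'(x) = 8x + (6), f''(x) = 8
Newton step: x_1 = x_0 - f'(x_0)/f''(x_0)
f'(-3) = -18
x_1 = -3 - -18/8 = -3/4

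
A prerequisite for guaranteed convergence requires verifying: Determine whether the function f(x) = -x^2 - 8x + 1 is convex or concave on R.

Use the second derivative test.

f(x) = -x^2 - 8x + 1
f'(x) = -2x - 8
f''(x) = -2
Since f''(x) = -2 < 0 for all x, f is concave on R.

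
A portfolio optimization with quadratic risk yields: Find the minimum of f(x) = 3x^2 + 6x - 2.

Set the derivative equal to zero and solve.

f(x) = 3x^2 + 6x - 2
f'(x) = 6x + (6) = 0
x = -6/6 = -1
f(-1) = -5
Since f''(x) = 6 > 0, this is a minimum.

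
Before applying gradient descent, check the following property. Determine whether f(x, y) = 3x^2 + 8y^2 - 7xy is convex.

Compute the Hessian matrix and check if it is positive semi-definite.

f(x,y) = 3x^2 + 8y^2 - 7xy
Hessian H = [[6, -7], [-7, 16]]
trace(H) = 22, det(H) = 47
Eigenvalues: (22 +/- sqrt(296)) / 2 = 19.6, 2.398
Since both eigenvalues > 0, f is convex.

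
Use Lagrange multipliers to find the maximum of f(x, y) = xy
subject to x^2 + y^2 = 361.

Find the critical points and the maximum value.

Lagrange conditions: y = 2*lambda*x and x = 2*lambda*y
If x = 0 then y = 0, violating the constraint, so x, y != 0.
Dividing: y/x = x/y => x^2 = y^2 => y = x or y = -x
Constraint: 2x^2 = 361 => x^2 = 361/2 => x = +/-sqrt(361/2)
Critical points: (sqrt(361/2), sqrt(361/2)), (-sqrt(361/2), -sqrt(361/2)), (sqrt(361/2), -sqrt(361/2)), (-sqrt(361/2), sqrt(361/2))
  y = x:  xy = x^2 = 361/2  at (sqrt(361/2), sqrt(361/2)) and (-sqrt(361/2), -sqrt(361/2))
  y = -x: xy = -x^2 = -361/2 at (sqrt(361/2), -sqrt(361/2)) and (-sqrt(361/2), sqrt(361/2))
Maximum xy = 361/2 at (sqrt(361/2), sqrt(361/2)) and (-sqrt(361/2), -sqrt(361/2))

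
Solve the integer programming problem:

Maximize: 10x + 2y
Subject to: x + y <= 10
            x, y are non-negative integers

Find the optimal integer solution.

Objective: 10x + 2y, constraint: x + y <= 10
Coefficient of x is 10 >= coefficient of y is 2, so allocate the entire budget to x.
Optimal: x = 10, y = 0, value = 100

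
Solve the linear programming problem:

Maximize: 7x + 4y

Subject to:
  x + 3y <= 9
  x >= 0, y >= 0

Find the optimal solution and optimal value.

The feasible region has vertices at [(0, 0), (9, 0), (0, 3)].
Checking objective 7x + 4y at each vertex:
  (0, 0): 7*0 + 4*0 = 0
  (9, 0): 7*9 + 4*0 = 63
  (0, 3): 7*0 + 4*3 = 12
Maximum is 63 at (9, 0).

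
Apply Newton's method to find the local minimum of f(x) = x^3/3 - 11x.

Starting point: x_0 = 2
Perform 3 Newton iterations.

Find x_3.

f(x) = x^3/3 - 11x
f'(x) = x^2 - 11, f''(x) = 2x
Newton update: x_{n+1} = x_n - (x_n^2 - 11)/(2*x_n)
Step 1: x_0 = 2, f'=-7, f''=4, x_1 = 15/4
Step 2: x_1 = 15/4, f'=49/16, f''=15/2, x_2 = 401/120
Step 3: x_2 = 401/120, f'=2401/14400, f''=401/60, x_3 = 319201/96240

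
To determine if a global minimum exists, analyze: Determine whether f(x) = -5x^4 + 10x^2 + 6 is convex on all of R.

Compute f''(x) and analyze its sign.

f(x) = -5x^4 + 10x^2 + 6
f'(x) = -20x^3 + 20x
f''(x) = -60x^2 + 20
f''(x) = -60x^2 + 20 -> -inf as |x| -> inf
Therefore, f is not globally convex on R.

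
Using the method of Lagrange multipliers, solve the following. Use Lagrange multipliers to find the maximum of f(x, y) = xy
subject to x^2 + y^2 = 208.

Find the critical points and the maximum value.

Lagrange conditions: y = 2*lambda*x and x = 2*lambda*y
If x = 0 then y = 0, violating the constraint, so x, y != 0.
Dividing: y/x = x/y => x^2 = y^2 => y = x or y = -x
Constraint: 2x^2 = 208 => x^2 = 104 => x = +/-sqrt(104)
Critical points: (sqrt(104), sqrt(104)), (-sqrt(104), -sqrt(104)), (sqrt(104), -sqrt(104)), (-sqrt(104), sqrt(104))
  y = x:  xy = x^2 = 104  at (sqrt(104), sqrt(104)) and (-sqrt(104), -sqrt(104))
  y = -x: xy = -x^2 = -104 at (sqrt(104), -sqrt(104)) and (-sqrt(104), sqrt(104))
Maximum xy = 104 at (sqrt(104), sqrt(104)) and (-sqrt(104), -sqrt(104))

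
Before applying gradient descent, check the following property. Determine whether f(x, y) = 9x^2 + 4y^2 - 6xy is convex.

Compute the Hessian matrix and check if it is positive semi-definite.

f(x,y) = 9x^2 + 4y^2 - 6xy
Hessian H = [[18, -6], [-6, 8]]
trace(H) = 26, det(H) = 108
Eigenvalues: (26 +/- sqrt(244)) / 2 = 20.81, 5.19
Since both eigenvalues > 0, f is convex.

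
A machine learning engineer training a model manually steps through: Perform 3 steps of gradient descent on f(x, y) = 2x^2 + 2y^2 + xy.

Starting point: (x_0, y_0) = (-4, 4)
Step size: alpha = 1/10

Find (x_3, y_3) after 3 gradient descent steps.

f(x,y) = 2x^2 + 2y^2 + xy
grad_x = 4x + 1y, grad_y = 4y + 1x
Step 1: grad = (-12, 12), (-14/5, 14/5)
Step 2: grad = (-42/5, 42/5), (-49/25, 49/25)
Step 3: grad = (-147/25, 147/25), (-343/250, 343/250)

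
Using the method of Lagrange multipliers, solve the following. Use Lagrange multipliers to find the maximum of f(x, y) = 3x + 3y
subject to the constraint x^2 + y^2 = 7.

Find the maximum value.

Set up Lagrange conditions: grad f = lambda * grad g
  3 = 2*lambda*x
  3 = 2*lambda*y
From these: x/y = 3/3, so x = 3t, y = 3t for some t.
Substitute into constraint: (3t)^2 + (3t)^2 = 7
  t^2 * 18 = 7
  t = sqrt(7/18)
Maximum = 3*x + 3*y = (3^2 + 3^2)*t = 18 * sqrt(7/18) = sqrt(126)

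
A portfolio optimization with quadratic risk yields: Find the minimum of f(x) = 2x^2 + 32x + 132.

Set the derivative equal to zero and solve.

f(x) = 2x^2 + 32x + 132
f'(x) = 4x + (32) = 0
x = -32/4 = -8
f(-8) = 4
Since f''(x) = 4 > 0, this is a minimum.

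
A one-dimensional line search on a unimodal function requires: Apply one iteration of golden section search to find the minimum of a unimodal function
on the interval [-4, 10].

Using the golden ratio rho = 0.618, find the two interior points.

Golden section search on [-4, 10].
Golden ratio rho = 0.618 (approx).
Interior points:
  x_1 = -4 + (1-0.618)*14 = 1.3480
  x_2 = -4 + 0.618*14 = 4.6520
Compare f(x_1) and f(x_2) to determine which subinterval to keep.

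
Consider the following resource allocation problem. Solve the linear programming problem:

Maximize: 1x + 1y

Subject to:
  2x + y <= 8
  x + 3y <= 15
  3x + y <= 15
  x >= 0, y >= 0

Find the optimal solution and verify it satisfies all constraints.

Feasible vertices: (0, 0), (0, 5), (9/5, 22/5), (4, 0)
Objective 1x + 1y at each vertex:
  (0, 0): 0
  (0, 5): 5
  (9/5, 22/5): 31/5
  (4, 0): 4
Maximum is 31/5 at (9/5, 22/5).
Verify constraints at (x, y) = (9/5, 22/5):
  2*(9/5) + 1*(22/5) = 8 <= 8 (active)
  1*(9/5) + 3*(22/5) = 15 <= 15 (active)
  3*(9/5) + 1*(22/5) = 49/5 <= 15
  x = 9/5 >= 0, y = 22/5 >= 0. All constraints satisfied.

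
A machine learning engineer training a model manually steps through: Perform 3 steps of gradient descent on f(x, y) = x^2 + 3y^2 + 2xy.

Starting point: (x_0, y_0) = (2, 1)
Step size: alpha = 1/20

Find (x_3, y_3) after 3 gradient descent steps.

f(x,y) = x^2 + 3y^2 + 2xy
grad_x = 2x + 2y, grad_y = 6y + 2x
Step 1: grad = (6, 10), (17/10, 1/2)
Step 2: grad = (22/5, 32/5), (37/25, 9/50)
Step 3: grad = (83/25, 101/25), (657/500, -11/500)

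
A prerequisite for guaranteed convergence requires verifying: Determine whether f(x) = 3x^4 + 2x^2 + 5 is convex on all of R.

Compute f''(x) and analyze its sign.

f(x) = 3x^4 + 2x^2 + 5
f'(x) = 12x^3 + 4x
f''(x) = 36x^2 + 4
f''(x) = 36x^2 + 4 >= 4 > 0 for all x
Therefore, f is convex on R.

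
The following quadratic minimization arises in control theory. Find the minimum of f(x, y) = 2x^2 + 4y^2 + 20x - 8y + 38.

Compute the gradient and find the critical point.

f(x,y) = 2x^2 + 4y^2 + 20x - 8y + 38
df/dx = 4x + (20) = 0  =>  x = -5
df/dy = 8y + (-8) = 0  =>  y = 1
f(-5, 1) = 2*(-5)^2 + 4*(1)^2 + 20*(-5) + -8*(1) + 38 = -16
Hessian is diagonal with entries 4, 8 > 0, so this is a minimum.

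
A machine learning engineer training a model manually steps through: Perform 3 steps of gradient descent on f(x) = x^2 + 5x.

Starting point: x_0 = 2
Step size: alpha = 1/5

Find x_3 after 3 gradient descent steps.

f(x) = x^2 + 5x, f'(x) = 2x + (5)
Step 1: f'(2) = 9, x_1 = 2 - 1/5 * 9 = 1/5
Step 2: f'(1/5) = 27/5, x_2 = 1/5 - 1/5 * 27/5 = -22/25
Step 3: f'(-22/25) = 81/25, x_3 = -22/25 - 1/5 * 81/25 = -191/125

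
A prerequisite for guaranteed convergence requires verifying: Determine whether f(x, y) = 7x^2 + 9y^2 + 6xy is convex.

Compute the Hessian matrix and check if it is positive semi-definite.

f(x,y) = 7x^2 + 9y^2 + 6xy
Hessian H = [[14, 6], [6, 18]]
trace(H) = 32, det(H) = 216
Eigenvalues: (32 +/- sqrt(160)) / 2 = 22.32, 9.675
Since both eigenvalues > 0, f is convex.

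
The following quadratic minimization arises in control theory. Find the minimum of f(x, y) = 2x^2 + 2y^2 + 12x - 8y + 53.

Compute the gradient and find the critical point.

f(x,y) = 2x^2 + 2y^2 + 12x - 8y + 53
df/dx = 4x + (12) = 0  =>  x = -3
df/dy = 4y + (-8) = 0  =>  y = 2
f(-3, 2) = 2*(-3)^2 + 2*(2)^2 + 12*(-3) + -8*(2) + 53 = 27
Hessian is diagonal with entries 4, 4 > 0, so this is a minimum.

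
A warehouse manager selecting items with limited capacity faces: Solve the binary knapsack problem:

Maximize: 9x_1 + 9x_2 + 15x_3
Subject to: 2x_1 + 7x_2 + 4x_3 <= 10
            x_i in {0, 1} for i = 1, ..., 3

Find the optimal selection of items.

Items: item 1 (v=9, w=2), item 2 (v=9, w=7), item 3 (v=15, w=4)
Capacity: 10
Checking all 8 subsets (w = total weight, v = total value):
  {}: w = 0, v = 0
  {1}: w = 2, v = 9
  {2}: w = 7, v = 9
  {3}: w = 4, v = 15
  {1, 2}: w = 9, v = 18
  {1, 3}: w = 6, v = 24
  {2, 3}: w = 11 > 10, infeasible
  {1, 2, 3}: w = 13 > 10, infeasible
Best feasible subset: items [1, 3]
Total weight: 6 <= 10, total value: 24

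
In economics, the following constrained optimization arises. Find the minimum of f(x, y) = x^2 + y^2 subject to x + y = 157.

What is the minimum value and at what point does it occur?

Substitute y = 157 - x into f(x,y) = x^2 + y^2:
g(x) = x^2 + (157 - x)^2 = 2x^2 - 314x + 24649
g'(x) = 4x - 314 = 0  =>  x = 157/2
y = 157 - 157/2 = 157/2
Minimum value = (157/2)^2 + (157/2)^2 = 24649/2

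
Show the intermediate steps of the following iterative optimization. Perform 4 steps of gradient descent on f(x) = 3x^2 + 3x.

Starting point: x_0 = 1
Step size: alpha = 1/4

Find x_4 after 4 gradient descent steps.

f(x) = 3x^2 + 3x, f'(x) = 6x + (3)
Step 1: f'(1) = 9, x_1 = 1 - 1/4 * 9 = -5/4
Step 2: f'(-5/4) = -9/2, x_2 = -5/4 - 1/4 * -9/2 = -1/8
Step 3: f'(-1/8) = 9/4, x_3 = -1/8 - 1/4 * 9/4 = -11/16
Step 4: f'(-11/16) = -9/8, x_4 = -11/16 - 1/4 * -9/8 = -13/32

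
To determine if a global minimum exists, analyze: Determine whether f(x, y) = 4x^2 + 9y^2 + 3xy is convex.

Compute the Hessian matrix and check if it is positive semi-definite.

f(x,y) = 4x^2 + 9y^2 + 3xy
Hessian H = [[8, 3], [3, 18]]
trace(H) = 26, det(H) = 135
Eigenvalues: (26 +/- sqrt(136)) / 2 = 18.83, 7.169
Since both eigenvalues > 0, f is convex.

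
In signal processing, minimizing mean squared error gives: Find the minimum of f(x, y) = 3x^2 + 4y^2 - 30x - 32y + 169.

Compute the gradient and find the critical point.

f(x,y) = 3x^2 + 4y^2 - 30x - 32y + 169
df/dx = 6x + (-30) = 0  =>  x = 5
df/dy = 8y + (-32) = 0  =>  y = 4
f(5, 4) = 3*(5)^2 + 4*(4)^2 + -30*(5) + -32*(4) + 169 = 30
Hessian is diagonal with entries 6, 8 > 0, so this is a minimum.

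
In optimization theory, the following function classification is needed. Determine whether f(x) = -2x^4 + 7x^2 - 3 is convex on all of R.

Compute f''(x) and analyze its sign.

f(x) = -2x^4 + 7x^2 - 3
f'(x) = -8x^3 + 14x
f''(x) = -24x^2 + 14
f''(x) = -24x^2 + 14 -> -inf as |x| -> inf
Therefore, f is not globally convex on R.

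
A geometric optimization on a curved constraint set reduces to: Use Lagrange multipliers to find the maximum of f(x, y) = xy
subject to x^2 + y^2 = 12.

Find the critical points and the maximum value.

Lagrange conditions: y = 2*lambda*x and x = 2*lambda*y
If x = 0 then y = 0, violating the constraint, so x, y != 0.
Dividing: y/x = x/y => x^2 = y^2 => y = x or y = -x
Constraint: 2x^2 = 12 => x^2 = 6 => x = +/-sqrt(6)
Critical points: (sqrt(6), sqrt(6)), (-sqrt(6), -sqrt(6)), (sqrt(6), -sqrt(6)), (-sqrt(6), sqrt(6))
  y = x:  xy = x^2 = 6  at (sqrt(6), sqrt(6)) and (-sqrt(6), -sqrt(6))
  y = -x: xy = -x^2 = -6 at (sqrt(6), -sqrt(6)) and (-sqrt(6), sqrt(6))
Maximum xy = 6 at (sqrt(6), sqrt(6)) and (-sqrt(6), -sqrt(6))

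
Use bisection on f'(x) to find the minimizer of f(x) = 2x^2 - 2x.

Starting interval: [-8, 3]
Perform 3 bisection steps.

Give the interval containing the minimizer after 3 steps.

Finding critical point of f(x) = 2x^2 - 2x using bisection on f'(x) = 4x + -2.
f'(x) = 0 when x = 1/2.
Starting interval: [-8, 3]
Step 1: mid = -5/2, f'(mid) = -12, new interval = [-5/2, 3]
Step 2: mid = 1/4, f'(mid) = -1, new interval = [1/4, 3]
Step 3: mid = 13/8, f'(mid) = 9/2, new interval = [1/4, 13/8]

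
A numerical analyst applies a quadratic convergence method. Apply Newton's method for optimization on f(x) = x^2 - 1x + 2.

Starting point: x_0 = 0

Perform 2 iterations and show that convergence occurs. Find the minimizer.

f(x) = x^2 - 1x + 2, f'(x) = 2x + (-1), f''(x) = 2
Step 1: f'(0) = -1, x_1 = 0 - -1/2 = 1/2
Step 2: f'(1/2) = 0, x_2 = 1/2 (converged)
Newton's method converges in 1 step for quadratics.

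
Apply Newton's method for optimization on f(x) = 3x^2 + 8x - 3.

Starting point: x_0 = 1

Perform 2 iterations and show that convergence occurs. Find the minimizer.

f(x) = 3x^2 + 8x - 3, f'(x) = 6x + (8), f''(x) = 6
Step 1: f'(1) = 14, x_1 = 1 - 14/6 = -4/3
Step 2: f'(-4/3) = 0, x_2 = -4/3 (converged)
Newton's method converges in 1 step for quadratics.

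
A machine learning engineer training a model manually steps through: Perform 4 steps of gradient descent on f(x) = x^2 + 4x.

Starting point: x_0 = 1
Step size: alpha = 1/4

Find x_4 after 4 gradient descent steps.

f(x) = x^2 + 4x, f'(x) = 2x + (4)
Step 1: f'(1) = 6, x_1 = 1 - 1/4 * 6 = -1/2
Step 2: f'(-1/2) = 3, x_2 = -1/2 - 1/4 * 3 = -5/4
Step 3: f'(-5/4) = 3/2, x_3 = -5/4 - 1/4 * 3/2 = -13/8
Step 4: f'(-13/8) = 3/4, x_4 = -13/8 - 1/4 * 3/4 = -29/16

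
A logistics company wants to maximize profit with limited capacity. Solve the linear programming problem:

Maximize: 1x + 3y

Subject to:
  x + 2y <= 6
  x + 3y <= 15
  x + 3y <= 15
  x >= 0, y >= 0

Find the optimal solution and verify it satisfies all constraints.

Feasible vertices: (0, 0), (0, 3), (6, 0)
Objective 1x + 3y at each vertex:
  (0, 0): 0
  (0, 3): 9
  (6, 0): 6
Maximum is 9 at (0, 3).
Verify constraints at (x, y) = (0, 3):
  1*0 + 2*3 = 6 <= 6 (active)
  1*0 + 3*3 = 9 <= 15
  1*0 + 3*3 = 9 <= 15
  x = 0 >= 0, y = 3 >= 0. All constraints satisfied.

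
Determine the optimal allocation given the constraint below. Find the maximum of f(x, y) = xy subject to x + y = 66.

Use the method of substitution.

Substitute y = 66 - x into f(x,y) = xy:
g(x) = x(66 - x) = 66x - x^2
g'(x) = 66 - 2x = 0  =>  x = 33
y = 66 - 33 = 33
Maximum value = 33 * 33 = 1089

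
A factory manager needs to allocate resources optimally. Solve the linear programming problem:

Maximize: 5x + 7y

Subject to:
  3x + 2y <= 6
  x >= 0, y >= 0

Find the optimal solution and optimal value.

The feasible region has vertices at [(0, 0), (2, 0), (0, 3)].
Checking objective 5x + 7y at each vertex:
  (0, 0): 5*0 + 7*0 = 0
  (2, 0): 5*2 + 7*0 = 10
  (0, 3): 5*0 + 7*3 = 21
Maximum is 21 at (0, 3).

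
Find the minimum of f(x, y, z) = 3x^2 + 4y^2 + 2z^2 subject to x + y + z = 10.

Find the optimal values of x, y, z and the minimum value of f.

Using Lagrange multipliers on f = 3x^2 + 4y^2 + 2z^2 with constraint x + y + z = 10:
Conditions: 2*3*x = lambda, 2*4*y = lambda, 2*2*z = lambda
So x = lambda/6, y = lambda/8, z = lambda/4
Substituting into constraint: lambda * (13/24) = 10
lambda = 240/13
x = 40/13, y = 30/13, z = 60/13
Minimum value = 1200/13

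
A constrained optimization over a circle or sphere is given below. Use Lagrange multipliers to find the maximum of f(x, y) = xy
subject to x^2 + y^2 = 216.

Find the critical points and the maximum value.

Lagrange conditions: y = 2*lambda*x and x = 2*lambda*y
If x = 0 then y = 0, violating the constraint, so x, y != 0.
Dividing: y/x = x/y => x^2 = y^2 => y = x or y = -x
Constraint: 2x^2 = 216 => x^2 = 108 => x = +/-sqrt(108)
Critical points: (sqrt(108), sqrt(108)), (-sqrt(108), -sqrt(108)), (sqrt(108), -sqrt(108)), (-sqrt(108), sqrt(108))
  y = x:  xy = x^2 = 108  at (sqrt(108), sqrt(108)) and (-sqrt(108), -sqrt(108))
  y = -x: xy = -x^2 = -108 at (sqrt(108), -sqrt(108)) and (-sqrt(108), sqrt(108))
Maximum xy = 108 at (sqrt(108), sqrt(108)) and (-sqrt(108), -sqrt(108))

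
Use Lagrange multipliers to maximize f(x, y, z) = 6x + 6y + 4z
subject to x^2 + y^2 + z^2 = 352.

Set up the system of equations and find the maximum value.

Lagrange conditions: 6 = 2*lambda*x, 6 = 2*lambda*y, 4 = 2*lambda*z
So x:6 = y:6 = z:4, i.e. x = 6t, y = 6t, z = 4t
Constraint: t^2*(6^2 + 6^2 + 4^2) = 352
  t^2 * 88 = 352  =>  t = sqrt(4)
Maximum = 6*6t + 6*6t + 4*4t = 88*sqrt(4) = 176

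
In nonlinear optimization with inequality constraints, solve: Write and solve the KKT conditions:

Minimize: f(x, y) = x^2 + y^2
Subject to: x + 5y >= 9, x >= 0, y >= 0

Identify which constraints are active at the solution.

KKT conditions for min x^2 + y^2 s.t. 1x + 5y >= 9, x >= 0, y >= 0:
Stationarity: 2x = mu*1 + mu_x, 2y = mu*5 + mu_y, with mu, mu_x, mu_y >= 0
Complementary slackness: mu*(x + 5y - 9) = 0, mu_x*x = 0, mu_y*y = 0
(0, 0) is infeasible (1*0 + 5*0 < 9), so if mu = 0 stationarity would force x = mu_x/2 >= 0, y = mu_y/2 >= 0 with mu_x*x = mu_y*y = 0, i.e. x = y = 0: contradiction. Hence mu > 0 and x + 5y = 9 is active.
Try x > 0, y > 0 (so mu_x = mu_y = 0): x = 1*mu/2, y = 5*mu/2
Substitute: 1*(1*mu/2) + 5*(5*mu/2) = 9
  mu*26/2 = 9 => mu = 9/13
x* = 9/26 > 0, y* = 45/26 > 0, consistent with mu_x = mu_y = 0.
f is convex and the constraints are linear, so this KKT point is the global minimum.
f* = 81/26
Active constraints: x + 5y >= 9 (holds with equality, mu = 9/13 > 0); x >= 0 and y >= 0 are inactive (mu_x = mu_y = 0).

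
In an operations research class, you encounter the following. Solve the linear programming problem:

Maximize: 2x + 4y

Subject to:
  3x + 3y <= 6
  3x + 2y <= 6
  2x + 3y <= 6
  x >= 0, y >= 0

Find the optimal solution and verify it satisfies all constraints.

Feasible vertices: (0, 0), (0, 2), (2, 0)
Objective 2x + 4y at each vertex:
  (0, 0): 0
  (0, 2): 8
  (2, 0): 4
Maximum is 8 at (0, 2).
Verify constraints at (x, y) = (0, 2):
  3*0 + 3*2 = 6 <= 6 (active)
  3*0 + 2*2 = 4 <= 6
  2*0 + 3*2 = 6 <= 6 (active)
  x = 0 >= 0, y = 2 >= 0. All constraints satisfied.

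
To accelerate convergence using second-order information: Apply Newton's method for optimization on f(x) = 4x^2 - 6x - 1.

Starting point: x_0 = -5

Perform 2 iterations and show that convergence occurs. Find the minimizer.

f(x) = 4x^2 - 6x - 1, f'(x) = 8x + (-6), f''(x) = 8
Step 1: f'(-5) = -46, x_1 = -5 - -46/8 = 3/4
Step 2: f'(3/4) = 0, x_2 = 3/4 (converged)
Newton's method converges in 1 step for quadratics.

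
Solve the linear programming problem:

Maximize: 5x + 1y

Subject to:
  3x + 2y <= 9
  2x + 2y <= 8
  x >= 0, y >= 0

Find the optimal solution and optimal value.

Feasible vertices: (0, 0), (0, 4), (1, 3), (3, 0)
Objective 5x + 1y at each:
  (0, 0): 0
  (0, 4): 4
  (1, 3): 8
  (3, 0): 15
Maximum is 15 at (3, 0).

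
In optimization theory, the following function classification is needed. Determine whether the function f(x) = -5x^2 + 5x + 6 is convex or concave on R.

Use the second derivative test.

f(x) = -5x^2 + 5x + 6
f'(x) = -10x + 5
f''(x) = -10
Since f''(x) = -10 < 0 for all x, f is concave on R.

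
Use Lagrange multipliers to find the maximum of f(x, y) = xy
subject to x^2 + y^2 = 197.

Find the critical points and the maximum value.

Lagrange conditions: y = 2*lambda*x and x = 2*lambda*y
If x = 0 then y = 0, violating the constraint, so x, y != 0.
Dividing: y/x = x/y => x^2 = y^2 => y = x or y = -x
Constraint: 2x^2 = 197 => x^2 = 197/2 => x = +/-sqrt(197/2)
Critical points: (sqrt(197/2), sqrt(197/2)), (-sqrt(197/2), -sqrt(197/2)), (sqrt(197/2), -sqrt(197/2)), (-sqrt(197/2), sqrt(197/2))
  y = x:  xy = x^2 = 197/2  at (sqrt(197/2), sqrt(197/2)) and (-sqrt(197/2), -sqrt(197/2))
  y = -x: xy = -x^2 = -197/2 at (sqrt(197/2), -sqrt(197/2)) and (-sqrt(197/2), sqrt(197/2))
Maximum xy = 197/2 at (sqrt(197/2), sqrt(197/2)) and (-sqrt(197/2), -sqrt(197/2))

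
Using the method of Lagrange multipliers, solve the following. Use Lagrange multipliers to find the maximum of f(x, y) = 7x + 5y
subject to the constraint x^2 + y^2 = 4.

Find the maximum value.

Set up Lagrange conditions: grad f = lambda * grad g
  7 = 2*lambda*x
  5 = 2*lambda*y
From these: x/y = 7/5, so x = 7t, y = 5t for some t.
Substitute into constraint: (7t)^2 + (5t)^2 = 4
  t^2 * 74 = 4
  t = sqrt(4/74)
Maximum = 7*x + 5*y = (7^2 + 5^2)*t = 74 * sqrt(4/74) = sqrt(296)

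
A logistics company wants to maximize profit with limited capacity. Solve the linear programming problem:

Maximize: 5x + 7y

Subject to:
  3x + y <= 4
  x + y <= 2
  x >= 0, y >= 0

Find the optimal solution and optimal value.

Feasible vertices: (0, 0), (0, 2), (1, 1), (4/3, 0)
Objective 5x + 7y at each:
  (0, 0): 0
  (0, 2): 14
  (1, 1): 12
  (4/3, 0): 20/3
Maximum is 14 at (0, 2).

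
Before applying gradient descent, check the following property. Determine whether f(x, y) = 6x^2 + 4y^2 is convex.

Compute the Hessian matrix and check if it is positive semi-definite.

f(x,y) = 6x^2 + 4y^2
Hessian H = [[12, 0], [0, 8]]
trace(H) = 20, det(H) = 96
Eigenvalues: (20 +/- sqrt(16)) / 2 = 12, 8
Since both eigenvalues > 0, f is convex.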